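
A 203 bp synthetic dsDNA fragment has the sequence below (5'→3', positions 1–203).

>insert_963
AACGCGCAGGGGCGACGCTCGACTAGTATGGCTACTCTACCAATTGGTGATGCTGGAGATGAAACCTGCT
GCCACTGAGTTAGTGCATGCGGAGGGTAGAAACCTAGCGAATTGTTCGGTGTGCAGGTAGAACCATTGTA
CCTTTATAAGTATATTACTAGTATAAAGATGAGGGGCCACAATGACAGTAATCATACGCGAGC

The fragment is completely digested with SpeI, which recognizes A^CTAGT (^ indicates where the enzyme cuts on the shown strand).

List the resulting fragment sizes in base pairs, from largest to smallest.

SpeI sites (ACTAGT) start at positions 22, 157.
SpeI cuts after the first base of each site, so after positions 22, 157.
Linear molecule, 2 cuts → 3 fragments:
  1–22 → 22 bp
  23–157 → 135 bp
  158–203 → 46 bp
Sorted largest to smallest: 135, 46, 22 bp.

135, 46, 22 bp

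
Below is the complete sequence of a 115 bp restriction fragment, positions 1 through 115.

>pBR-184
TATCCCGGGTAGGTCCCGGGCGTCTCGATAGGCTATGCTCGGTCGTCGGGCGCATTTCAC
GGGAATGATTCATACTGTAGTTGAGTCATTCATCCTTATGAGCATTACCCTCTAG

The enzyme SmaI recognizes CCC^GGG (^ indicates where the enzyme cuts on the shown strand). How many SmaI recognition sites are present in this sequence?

2

CCCGGG occurs starting at positions 4, 15.
SmaI cuts at 2 sites.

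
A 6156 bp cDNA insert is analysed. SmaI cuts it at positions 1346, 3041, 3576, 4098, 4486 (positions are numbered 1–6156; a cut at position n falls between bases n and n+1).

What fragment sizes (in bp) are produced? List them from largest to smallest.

1695, 1670, 1346, 535, 522, 388 bp

Linear molecule, 5 cuts → 6 fragments:
  1346 − 0 = 1346 bp
  3041 − 1346 = 1695 bp
  3576 − 3041 = 535 bp
  4098 − 3576 = 522 bp
  4486 − 4098 = 388 bp
  6156 − 4486 = 1670 bp
Sorted largest to smallest: 1695, 1670, 1346, 535, 522, 388 bp.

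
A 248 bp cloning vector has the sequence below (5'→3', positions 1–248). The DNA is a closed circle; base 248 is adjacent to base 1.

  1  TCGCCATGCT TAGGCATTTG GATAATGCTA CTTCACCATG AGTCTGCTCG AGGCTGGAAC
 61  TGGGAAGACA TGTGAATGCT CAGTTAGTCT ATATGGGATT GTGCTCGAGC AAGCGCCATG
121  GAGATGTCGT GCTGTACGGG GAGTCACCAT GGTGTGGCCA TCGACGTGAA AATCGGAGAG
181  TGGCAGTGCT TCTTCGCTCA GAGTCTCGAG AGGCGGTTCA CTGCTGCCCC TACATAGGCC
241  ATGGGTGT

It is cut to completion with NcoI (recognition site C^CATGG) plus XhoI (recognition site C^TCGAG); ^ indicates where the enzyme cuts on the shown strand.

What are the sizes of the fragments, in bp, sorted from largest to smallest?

NcoI sites (CCATGG) start at positions 116, 147, 239.
NcoI cuts after the first base of each site, so after positions 116, 147, 239.
XhoI sites (CTCGAG) start at positions 47, 104, 205.
XhoI cuts after the first base of each site, so after positions 47, 104, 205.
Combined cut positions: 47, 104, 116, 147, 205, 239.
Circular molecule, 6 cuts → 6 fragments:
  48–104 → 57 bp
  105–116 → 12 bp
  117–147 → 31 bp
  148–205 → 58 bp
  206–239 → 34 bp
  240–248 then 1–47 → 9 + 47 = 56 bp
Sorted largest to smallest: 58, 57, 56, 34, 31, 12 bp.

58, 57, 56, 34, 31, 12 bp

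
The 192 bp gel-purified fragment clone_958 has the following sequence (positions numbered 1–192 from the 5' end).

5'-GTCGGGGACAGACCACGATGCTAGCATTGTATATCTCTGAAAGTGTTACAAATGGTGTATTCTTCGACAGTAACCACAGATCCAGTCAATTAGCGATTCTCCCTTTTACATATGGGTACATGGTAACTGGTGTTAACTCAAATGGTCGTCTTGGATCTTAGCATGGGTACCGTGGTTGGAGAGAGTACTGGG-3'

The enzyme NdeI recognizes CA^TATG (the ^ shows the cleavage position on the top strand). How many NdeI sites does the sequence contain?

CATATG occurs starting at position 109.
NdeI cuts at 1 site.

1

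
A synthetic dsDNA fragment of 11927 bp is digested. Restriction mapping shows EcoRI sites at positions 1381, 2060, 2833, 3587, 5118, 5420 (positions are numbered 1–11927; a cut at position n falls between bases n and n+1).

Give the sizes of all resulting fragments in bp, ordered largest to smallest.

6507, 1531, 1381, 773, 754, 679, 302 bp

Linear molecule, 6 cuts → 7 fragments:
  1381 − 0 = 1381 bp
  2060 − 1381 = 679 bp
  2833 − 2060 = 773 bp
  3587 − 2833 = 754 bp
  5118 − 3587 = 1531 bp
  5420 − 5118 = 302 bp
  11927 − 5420 = 6507 bp
Sorted largest to smallest: 6507, 1531, 1381, 773, 754, 679, 302 bp.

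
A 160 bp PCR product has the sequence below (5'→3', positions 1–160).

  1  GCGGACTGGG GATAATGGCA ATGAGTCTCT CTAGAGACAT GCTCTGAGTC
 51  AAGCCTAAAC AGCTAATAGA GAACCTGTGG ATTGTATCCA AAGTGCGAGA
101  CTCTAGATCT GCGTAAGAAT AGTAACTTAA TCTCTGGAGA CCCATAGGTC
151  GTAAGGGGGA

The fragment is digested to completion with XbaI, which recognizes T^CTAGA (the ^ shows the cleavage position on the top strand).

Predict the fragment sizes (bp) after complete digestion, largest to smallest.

XbaI sites (TCTAGA) start at positions 30, 102.
XbaI cuts after the first base of each site, so after positions 30, 102.
Linear molecule, 2 cuts → 3 fragments:
  1–30 → 30 bp
  31–102 → 72 bp
  103–160 → 58 bp
Sorted largest to smallest: 72, 58, 30 bp.

72, 58, 30 bp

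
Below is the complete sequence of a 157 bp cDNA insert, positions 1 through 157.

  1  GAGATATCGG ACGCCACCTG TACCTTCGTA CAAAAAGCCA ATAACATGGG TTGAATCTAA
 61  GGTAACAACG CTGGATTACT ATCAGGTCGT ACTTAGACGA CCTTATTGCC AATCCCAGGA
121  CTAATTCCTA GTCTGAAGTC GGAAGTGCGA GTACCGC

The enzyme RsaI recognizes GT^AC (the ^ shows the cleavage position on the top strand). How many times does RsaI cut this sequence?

4

GTAC occurs starting at positions 20, 28, 89, 151.
RsaI cuts at 4 sites.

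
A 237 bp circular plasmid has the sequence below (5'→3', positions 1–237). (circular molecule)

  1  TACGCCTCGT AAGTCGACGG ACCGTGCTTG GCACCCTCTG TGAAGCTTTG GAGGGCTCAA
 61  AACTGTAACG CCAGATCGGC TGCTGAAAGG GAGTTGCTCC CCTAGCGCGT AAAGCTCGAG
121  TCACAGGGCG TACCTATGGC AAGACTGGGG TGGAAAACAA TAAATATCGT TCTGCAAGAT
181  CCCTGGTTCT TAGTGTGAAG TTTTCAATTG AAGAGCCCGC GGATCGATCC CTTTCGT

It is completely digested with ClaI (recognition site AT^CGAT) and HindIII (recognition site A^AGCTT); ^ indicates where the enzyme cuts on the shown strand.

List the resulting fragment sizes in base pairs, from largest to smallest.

The ClaI site (ATCGAT) starts at position 223.
ClaI cuts after base 2 of each site, so after position 224.
The HindIII site (AAGCTT) starts at position 43.
HindIII cuts after the first base of each site, so after position 43.
Combined cut positions: 43, 224.
Circular molecule, 2 cuts → 2 fragments:
  44–224 → 181 bp
  225–237 then 1–43 → 13 + 43 = 56 bp
Sorted largest to smallest: 181, 56 bp.

181, 56 bp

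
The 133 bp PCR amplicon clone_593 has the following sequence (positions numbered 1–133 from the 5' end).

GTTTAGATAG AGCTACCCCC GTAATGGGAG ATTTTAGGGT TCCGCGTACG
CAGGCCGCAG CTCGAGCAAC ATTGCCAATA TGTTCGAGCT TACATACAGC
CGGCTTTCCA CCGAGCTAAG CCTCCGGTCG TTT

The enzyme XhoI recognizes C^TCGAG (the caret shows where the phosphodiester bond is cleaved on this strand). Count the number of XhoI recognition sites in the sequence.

1

CTCGAG occurs starting at position 61.
XhoI cuts at 1 site.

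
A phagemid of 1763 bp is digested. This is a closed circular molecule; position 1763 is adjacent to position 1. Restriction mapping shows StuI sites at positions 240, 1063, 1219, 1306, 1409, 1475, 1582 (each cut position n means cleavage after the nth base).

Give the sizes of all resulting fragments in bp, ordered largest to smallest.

Circular molecule, 7 cuts → 7 fragments:
  1063 − 240 = 823 bp
  1219 − 1063 = 156 bp
  1306 − 1219 = 87 bp
  1409 − 1306 = 103 bp
  1475 − 1409 = 66 bp
  1582 − 1475 = 107 bp
  wrap: 1763 − 1582 + 240 = 421 bp
Sorted largest to smallest: 823, 421, 156, 107, 103, 87, 66 bp.

823, 421, 156, 107, 103, 87, 66 bp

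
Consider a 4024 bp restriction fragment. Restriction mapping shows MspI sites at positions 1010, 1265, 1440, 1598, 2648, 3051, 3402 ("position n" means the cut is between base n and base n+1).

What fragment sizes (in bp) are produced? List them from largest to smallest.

Linear molecule, 7 cuts → 8 fragments:
  1010 − 0 = 1010 bp
  1265 − 1010 = 255 bp
  1440 − 1265 = 175 bp
  1598 − 1440 = 158 bp
  2648 − 1598 = 1050 bp
  3051 − 2648 = 403 bp
  3402 − 3051 = 351 bp
  4024 − 3402 = 622 bp
Sorted largest to smallest: 1050, 1010, 622, 403, 351, 255, 175, 158 bp.

1050, 1010, 622, 403, 351, 255, 175, 158 bp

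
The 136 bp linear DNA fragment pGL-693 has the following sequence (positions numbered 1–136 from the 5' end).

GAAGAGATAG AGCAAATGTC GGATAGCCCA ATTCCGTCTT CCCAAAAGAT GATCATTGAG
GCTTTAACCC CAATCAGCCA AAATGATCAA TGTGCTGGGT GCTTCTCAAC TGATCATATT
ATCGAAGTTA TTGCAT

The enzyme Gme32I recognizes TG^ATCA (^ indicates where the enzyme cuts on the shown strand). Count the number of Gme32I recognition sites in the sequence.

TGATCA occurs starting at positions 50, 84, 111.
Gme32I cuts at 3 sites.

3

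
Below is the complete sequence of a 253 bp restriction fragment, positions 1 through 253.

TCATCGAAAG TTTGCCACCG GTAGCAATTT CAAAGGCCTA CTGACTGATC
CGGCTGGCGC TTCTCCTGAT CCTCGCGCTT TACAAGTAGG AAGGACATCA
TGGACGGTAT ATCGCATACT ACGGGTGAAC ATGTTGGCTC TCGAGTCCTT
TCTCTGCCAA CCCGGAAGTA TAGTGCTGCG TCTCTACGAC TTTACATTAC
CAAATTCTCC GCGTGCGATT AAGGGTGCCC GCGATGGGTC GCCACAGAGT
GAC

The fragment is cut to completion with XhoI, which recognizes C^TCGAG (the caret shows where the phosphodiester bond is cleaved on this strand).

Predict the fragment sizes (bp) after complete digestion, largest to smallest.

140, 113 bp

The XhoI site (CTCGAG) starts at position 140.
XhoI cuts after the first base of each site, so after position 140.
Linear molecule, 1 cut → 2 fragments:
  1–140 → 140 bp
  141–253 → 113 bp
Sorted largest to smallest: 140, 113 bp.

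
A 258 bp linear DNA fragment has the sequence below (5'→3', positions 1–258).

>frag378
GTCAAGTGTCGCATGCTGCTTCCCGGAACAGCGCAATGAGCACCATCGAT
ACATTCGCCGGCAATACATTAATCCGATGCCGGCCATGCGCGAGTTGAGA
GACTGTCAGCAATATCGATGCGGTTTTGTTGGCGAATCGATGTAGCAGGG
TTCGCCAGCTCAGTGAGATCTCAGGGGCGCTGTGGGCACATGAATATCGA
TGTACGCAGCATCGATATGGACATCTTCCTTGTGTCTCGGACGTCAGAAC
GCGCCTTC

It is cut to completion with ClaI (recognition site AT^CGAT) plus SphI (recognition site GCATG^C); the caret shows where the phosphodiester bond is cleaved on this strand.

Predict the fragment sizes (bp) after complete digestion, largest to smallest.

69, 60, 46, 31, 22, 15, 15 bp

ClaI sites (ATCGAT) start at positions 45, 114, 136, 196, 211.
ClaI cuts after base 2 of each site, so after positions 46, 115, 137, 197, 212.
The SphI site (GCATGC) starts at position 11.
SphI cuts after base 5 of each site (before the last base), so after position 15.
Combined cut positions: 15, 46, 115, 137, 197, 212.
Linear molecule, 6 cuts → 7 fragments:
  1–15 → 15 bp
  16–46 → 31 bp
  47–115 → 69 bp
  116–137 → 22 bp
  138–197 → 60 bp
  198–212 → 15 bp
  213–258 → 46 bp
Sorted largest to smallest: 69, 60, 46, 31, 22, 15, 15 bp.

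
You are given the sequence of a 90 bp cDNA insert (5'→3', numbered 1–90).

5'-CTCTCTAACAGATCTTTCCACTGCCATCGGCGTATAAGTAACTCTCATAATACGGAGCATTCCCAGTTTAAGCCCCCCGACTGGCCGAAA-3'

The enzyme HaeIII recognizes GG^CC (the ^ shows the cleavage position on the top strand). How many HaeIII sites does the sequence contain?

1

GGCC occurs starting at position 83.
HaeIII cuts at 1 site.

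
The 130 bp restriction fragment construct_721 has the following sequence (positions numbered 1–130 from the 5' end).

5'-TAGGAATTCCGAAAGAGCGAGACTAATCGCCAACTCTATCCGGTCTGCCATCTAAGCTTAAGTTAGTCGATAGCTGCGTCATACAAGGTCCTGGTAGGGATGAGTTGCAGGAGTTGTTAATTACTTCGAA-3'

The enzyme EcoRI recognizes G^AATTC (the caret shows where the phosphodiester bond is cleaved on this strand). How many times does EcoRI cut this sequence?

1

GAATTC occurs starting at position 4.
EcoRI cuts at 1 site.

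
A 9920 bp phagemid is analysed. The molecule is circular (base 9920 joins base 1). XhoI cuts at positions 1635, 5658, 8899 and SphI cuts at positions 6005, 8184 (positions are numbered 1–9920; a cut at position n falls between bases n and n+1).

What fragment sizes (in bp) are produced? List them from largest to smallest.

Combined cut positions (sorted): 1635, 5658, 6005, 8184, 8899.
Circular molecule, 5 cuts → 5 fragments:
  5658 − 1635 = 4023 bp
  6005 − 5658 = 347 bp
  8184 − 6005 = 2179 bp
  8899 − 8184 = 715 bp
  wrap: 9920 − 8899 + 1635 = 2656 bp
Sorted largest to smallest: 4023, 2656, 2179, 715, 347 bp.

4023, 2656, 2179, 715, 347 bp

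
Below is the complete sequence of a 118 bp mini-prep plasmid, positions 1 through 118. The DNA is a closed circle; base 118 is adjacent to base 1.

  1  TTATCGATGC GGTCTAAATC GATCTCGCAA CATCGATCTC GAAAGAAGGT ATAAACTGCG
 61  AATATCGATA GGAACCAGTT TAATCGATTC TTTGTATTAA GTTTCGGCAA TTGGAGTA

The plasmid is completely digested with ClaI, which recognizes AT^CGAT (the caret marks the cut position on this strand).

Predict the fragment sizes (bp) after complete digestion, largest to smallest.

38, 32, 19, 15, 14 bp

ClaI sites (ATCGAT) start at positions 3, 18, 32, 64, 83.
ClaI cuts after base 2 of each site, so after positions 4, 19, 33, 65, 84.
Circular molecule, 5 cuts → 5 fragments:
  5–19 → 15 bp
  20–33 → 14 bp
  34–65 → 32 bp
  66–84 → 19 bp
  85–118 then 1–4 → 34 + 4 = 38 bp
Sorted largest to smallest: 38, 32, 19, 15, 14 bp.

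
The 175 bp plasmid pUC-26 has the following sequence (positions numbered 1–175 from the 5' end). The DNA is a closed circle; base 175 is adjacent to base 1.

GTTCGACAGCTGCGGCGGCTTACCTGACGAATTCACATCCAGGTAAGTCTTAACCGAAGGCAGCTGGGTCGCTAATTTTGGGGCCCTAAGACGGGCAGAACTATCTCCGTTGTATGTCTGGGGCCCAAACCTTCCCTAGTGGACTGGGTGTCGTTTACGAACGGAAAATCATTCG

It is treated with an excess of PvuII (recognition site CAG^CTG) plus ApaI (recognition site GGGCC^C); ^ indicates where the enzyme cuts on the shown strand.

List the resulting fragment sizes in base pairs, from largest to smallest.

59, 54, 40, 22 bp

PvuII sites (CAGCTG) start at positions 7, 61.
PvuII cuts after base 3 of each site, so after positions 9, 63.
ApaI sites (GGGCCC) start at positions 81, 121.
ApaI cuts after base 5 of each site (before the last base), so after positions 85, 125.
Combined cut positions: 9, 63, 85, 125.
Circular molecule, 4 cuts → 4 fragments:
  10–63 → 54 bp
  64–85 → 22 bp
  86–125 → 40 bp
  126–175 then 1–9 → 50 + 9 = 59 bp
Sorted largest to smallest: 59, 54, 40, 22 bp.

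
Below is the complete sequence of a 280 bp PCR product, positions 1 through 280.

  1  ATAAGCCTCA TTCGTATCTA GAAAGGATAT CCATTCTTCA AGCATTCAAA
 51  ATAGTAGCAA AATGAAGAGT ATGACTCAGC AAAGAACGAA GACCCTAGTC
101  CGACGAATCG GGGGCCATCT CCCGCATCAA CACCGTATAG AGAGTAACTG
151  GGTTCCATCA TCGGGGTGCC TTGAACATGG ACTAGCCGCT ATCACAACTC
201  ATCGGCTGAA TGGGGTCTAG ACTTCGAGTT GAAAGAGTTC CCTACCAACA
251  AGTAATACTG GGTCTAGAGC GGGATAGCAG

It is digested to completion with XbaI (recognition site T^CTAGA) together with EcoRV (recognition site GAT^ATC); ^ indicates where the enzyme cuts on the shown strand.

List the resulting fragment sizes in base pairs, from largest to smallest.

XbaI sites (TCTAGA) start at positions 17, 216, 263.
XbaI cuts after the first base of each site, so after positions 17, 216, 263.
The EcoRV site (GATATC) starts at position 26.
EcoRV cuts after base 3 of each site, so after position 28.
Combined cut positions: 17, 28, 216, 263.
Linear molecule, 4 cuts → 5 fragments:
  1–17 → 17 bp
  18–28 → 11 bp
  29–216 → 188 bp
  217–263 → 47 bp
  264–280 → 17 bp
Sorted largest to smallest: 188, 47, 17, 17, 11 bp.

188, 47, 17, 17, 11 bp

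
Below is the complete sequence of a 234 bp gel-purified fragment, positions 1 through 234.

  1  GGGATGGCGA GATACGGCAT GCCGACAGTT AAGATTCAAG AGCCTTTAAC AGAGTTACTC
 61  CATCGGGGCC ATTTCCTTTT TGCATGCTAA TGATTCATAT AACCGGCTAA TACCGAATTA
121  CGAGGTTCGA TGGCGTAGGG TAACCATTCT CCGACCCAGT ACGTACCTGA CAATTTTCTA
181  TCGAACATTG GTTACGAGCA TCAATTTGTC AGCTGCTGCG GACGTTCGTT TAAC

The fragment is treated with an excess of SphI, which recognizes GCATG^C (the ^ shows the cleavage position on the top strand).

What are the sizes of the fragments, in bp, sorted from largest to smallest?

148, 65, 21 bp

SphI sites (GCATGC) start at positions 17, 82.
SphI cuts after base 5 of each site (before the last base), so after positions 21, 86.
Linear molecule, 2 cuts → 3 fragments:
  1–21 → 21 bp
  22–86 → 65 bp
  87–234 → 148 bp
Sorted largest to smallest: 148, 65, 21 bp.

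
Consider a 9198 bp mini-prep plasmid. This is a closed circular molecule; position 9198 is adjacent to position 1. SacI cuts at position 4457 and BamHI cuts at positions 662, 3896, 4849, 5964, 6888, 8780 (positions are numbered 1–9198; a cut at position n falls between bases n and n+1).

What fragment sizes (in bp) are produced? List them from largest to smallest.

Combined cut positions (sorted): 662, 3896, 4457, 4849, 5964, 6888, 8780.
Circular molecule, 7 cuts → 7 fragments:
  3896 − 662 = 3234 bp
  4457 − 3896 = 561 bp
  4849 − 4457 = 392 bp
  5964 − 4849 = 1115 bp
  6888 − 5964 = 924 bp
  8780 − 6888 = 1892 bp
  wrap: 9198 − 8780 + 662 = 1080 bp
Sorted largest to smallest: 3234, 1892, 1115, 1080, 924, 561, 392 bp.

3234, 1892, 1115, 1080, 924, 561, 392 bp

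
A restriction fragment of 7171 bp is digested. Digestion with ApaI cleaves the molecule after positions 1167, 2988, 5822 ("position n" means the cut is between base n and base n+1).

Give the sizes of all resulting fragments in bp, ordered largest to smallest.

Linear molecule, 3 cuts → 4 fragments:
  1167 − 0 = 1167 bp
  2988 − 1167 = 1821 bp
  5822 − 2988 = 2834 bp
  7171 − 5822 = 1349 bp
Sorted largest to smallest: 2834, 1821, 1349, 1167 bp.

2834, 1821, 1349, 1167 bp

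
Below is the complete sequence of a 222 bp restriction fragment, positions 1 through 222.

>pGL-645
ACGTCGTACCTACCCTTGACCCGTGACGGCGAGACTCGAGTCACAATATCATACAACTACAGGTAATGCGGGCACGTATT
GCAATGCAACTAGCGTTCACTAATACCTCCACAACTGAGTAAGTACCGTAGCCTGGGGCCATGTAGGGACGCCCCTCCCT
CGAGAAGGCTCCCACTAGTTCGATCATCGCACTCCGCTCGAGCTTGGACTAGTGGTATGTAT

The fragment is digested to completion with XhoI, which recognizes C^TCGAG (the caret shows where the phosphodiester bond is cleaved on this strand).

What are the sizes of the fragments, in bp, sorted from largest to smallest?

124, 38, 35, 25 bp

XhoI sites (CTCGAG) start at positions 35, 159, 197.
XhoI cuts after the first base of each site, so after positions 35, 159, 197.
Linear molecule, 3 cuts → 4 fragments:
  1–35 → 35 bp
  36–159 → 124 bp
  160–197 → 38 bp
  198–222 → 25 bp
Sorted largest to smallest: 124, 38, 35, 25 bp.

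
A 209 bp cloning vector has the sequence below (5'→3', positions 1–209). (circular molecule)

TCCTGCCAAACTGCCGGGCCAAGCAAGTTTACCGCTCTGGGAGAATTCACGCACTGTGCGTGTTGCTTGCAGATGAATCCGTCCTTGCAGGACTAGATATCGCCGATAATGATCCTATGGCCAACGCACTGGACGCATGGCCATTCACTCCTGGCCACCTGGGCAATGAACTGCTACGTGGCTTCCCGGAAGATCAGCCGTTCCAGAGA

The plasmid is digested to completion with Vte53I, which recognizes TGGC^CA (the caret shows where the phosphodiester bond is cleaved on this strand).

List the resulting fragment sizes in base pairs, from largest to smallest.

175, 20, 14 bp

Vte53I sites (TGGCCA) start at positions 118, 138, 152.
Vte53I cuts after base 4 of each site, so after positions 121, 141, 155.
Circular molecule, 3 cuts → 3 fragments:
  122–141 → 20 bp
  142–155 → 14 bp
  156–209 then 1–121 → 54 + 121 = 175 bp
Sorted largest to smallest: 175, 20, 14 bp.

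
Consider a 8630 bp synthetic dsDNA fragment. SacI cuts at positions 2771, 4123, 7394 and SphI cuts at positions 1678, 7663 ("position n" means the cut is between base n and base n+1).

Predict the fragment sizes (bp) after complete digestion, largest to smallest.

Combined cut positions (sorted): 1678, 2771, 4123, 7394, 7663.
Linear molecule, 5 cuts → 6 fragments:
  1678 − 0 = 1678 bp
  2771 − 1678 = 1093 bp
  4123 − 2771 = 1352 bp
  7394 − 4123 = 3271 bp
  7663 − 7394 = 269 bp
  8630 − 7663 = 967 bp
Sorted largest to smallest: 3271, 1678, 1352, 1093, 967, 269 bp.

3271, 1678, 1352, 1093, 967, 269 bp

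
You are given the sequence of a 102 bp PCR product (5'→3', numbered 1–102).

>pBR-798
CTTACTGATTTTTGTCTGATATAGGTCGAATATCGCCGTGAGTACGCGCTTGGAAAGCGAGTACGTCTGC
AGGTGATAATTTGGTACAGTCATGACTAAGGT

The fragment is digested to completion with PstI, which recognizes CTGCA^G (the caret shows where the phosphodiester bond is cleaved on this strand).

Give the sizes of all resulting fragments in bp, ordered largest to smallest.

The PstI site (CTGCAG) starts at position 67.
PstI cuts after base 5 of each site (before the last base), so after position 71.
Linear molecule, 1 cut → 2 fragments:
  1–71 → 71 bp
  72–102 → 31 bp
Sorted largest to smallest: 71, 31 bp.

71, 31 bp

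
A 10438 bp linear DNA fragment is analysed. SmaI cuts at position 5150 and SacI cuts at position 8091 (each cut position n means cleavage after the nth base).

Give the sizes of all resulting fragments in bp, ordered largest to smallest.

Combined cut positions (sorted): 5150, 8091.
Linear molecule, 2 cuts → 3 fragments:
  5150 − 0 = 5150 bp
  8091 − 5150 = 2941 bp
  10438 − 8091 = 2347 bp
Sorted largest to smallest: 5150, 2941, 2347 bp.

5150, 2941, 2347 bp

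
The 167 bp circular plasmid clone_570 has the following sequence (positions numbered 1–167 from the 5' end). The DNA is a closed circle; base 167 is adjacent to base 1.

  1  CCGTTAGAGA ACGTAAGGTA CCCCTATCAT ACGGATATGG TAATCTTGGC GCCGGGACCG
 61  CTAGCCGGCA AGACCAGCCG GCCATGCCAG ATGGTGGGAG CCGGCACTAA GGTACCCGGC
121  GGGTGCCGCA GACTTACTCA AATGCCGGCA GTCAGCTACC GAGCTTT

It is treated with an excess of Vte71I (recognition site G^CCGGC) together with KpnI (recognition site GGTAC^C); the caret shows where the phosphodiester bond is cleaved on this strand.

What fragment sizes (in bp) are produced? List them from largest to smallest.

Vte71I sites (GCCGGC) start at positions 64, 77, 100, 144.
Vte71I cuts after the first base of each site, so after positions 64, 77, 100, 144.
KpnI sites (GGTACC) start at positions 17, 111.
KpnI cuts after base 5 of each site (before the last base), so after positions 21, 115.
Combined cut positions: 21, 64, 77, 100, 115, 144.
Circular molecule, 6 cuts → 6 fragments:
  22–64 → 43 bp
  65–77 → 13 bp
  78–100 → 23 bp
  101–115 → 15 bp
  116–144 → 29 bp
  145–167 then 1–21 → 23 + 21 = 44 bp
Sorted largest to smallest: 44, 43, 29, 23, 15, 13 bp.

44, 43, 29, 23, 15, 13 bp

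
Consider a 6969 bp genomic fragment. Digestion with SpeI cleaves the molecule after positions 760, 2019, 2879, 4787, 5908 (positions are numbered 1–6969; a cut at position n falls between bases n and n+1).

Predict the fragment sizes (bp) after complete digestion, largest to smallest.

Linear molecule, 5 cuts → 6 fragments:
  760 − 0 = 760 bp
  2019 − 760 = 1259 bp
  2879 − 2019 = 860 bp
  4787 − 2879 = 1908 bp
  5908 − 4787 = 1121 bp
  6969 − 5908 = 1061 bp
Sorted largest to smallest: 1908, 1259, 1121, 1061, 860, 760 bp.

1908, 1259, 1121, 1061, 860, 760 bp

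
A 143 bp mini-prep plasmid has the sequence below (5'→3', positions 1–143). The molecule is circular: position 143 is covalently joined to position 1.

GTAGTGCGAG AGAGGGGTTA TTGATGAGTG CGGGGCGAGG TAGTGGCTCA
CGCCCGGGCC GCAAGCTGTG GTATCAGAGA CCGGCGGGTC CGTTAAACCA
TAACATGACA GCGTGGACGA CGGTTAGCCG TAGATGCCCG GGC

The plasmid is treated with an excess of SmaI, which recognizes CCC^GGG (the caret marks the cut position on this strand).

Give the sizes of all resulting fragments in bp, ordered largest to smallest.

84, 59 bp

SmaI sites (CCCGGG) start at positions 53, 137.
SmaI cuts after base 3 of each site, so after positions 55, 139.
Circular molecule, 2 cuts → 2 fragments:
  56–139 → 84 bp
  140–143 then 1–55 → 4 + 55 = 59 bp
Sorted largest to smallest: 84, 59 bp.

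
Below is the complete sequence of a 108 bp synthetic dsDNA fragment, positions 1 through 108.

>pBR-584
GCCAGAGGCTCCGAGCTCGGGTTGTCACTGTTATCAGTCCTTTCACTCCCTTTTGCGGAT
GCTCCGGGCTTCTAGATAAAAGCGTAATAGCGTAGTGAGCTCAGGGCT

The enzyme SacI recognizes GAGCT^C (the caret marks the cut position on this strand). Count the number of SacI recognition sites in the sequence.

GAGCTC occurs starting at positions 13, 97.
SacI cuts at 2 sites.

2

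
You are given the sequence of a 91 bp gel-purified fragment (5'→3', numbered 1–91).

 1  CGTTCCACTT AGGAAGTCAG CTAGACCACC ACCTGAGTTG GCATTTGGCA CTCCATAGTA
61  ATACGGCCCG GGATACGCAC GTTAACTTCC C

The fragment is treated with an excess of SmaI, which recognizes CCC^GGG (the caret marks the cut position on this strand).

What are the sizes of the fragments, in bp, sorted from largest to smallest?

69, 22 bp

The SmaI site (CCCGGG) starts at position 67.
SmaI cuts after base 3 of each site, so after position 69.
Linear molecule, 1 cut → 2 fragments:
  1–69 → 69 bp
  70–91 → 22 bp
Sorted largest to smallest: 69, 22 bp.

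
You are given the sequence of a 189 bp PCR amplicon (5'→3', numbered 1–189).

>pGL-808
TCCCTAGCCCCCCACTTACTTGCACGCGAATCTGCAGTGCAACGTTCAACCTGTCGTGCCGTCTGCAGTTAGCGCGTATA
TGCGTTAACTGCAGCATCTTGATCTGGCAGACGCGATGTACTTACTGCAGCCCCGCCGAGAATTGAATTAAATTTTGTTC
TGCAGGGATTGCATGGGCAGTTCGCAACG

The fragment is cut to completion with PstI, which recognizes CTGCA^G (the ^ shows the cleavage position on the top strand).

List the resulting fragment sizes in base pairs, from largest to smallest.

36, 36, 35, 31, 26, 25 bp

PstI sites (CTGCAG) start at positions 32, 63, 89, 125, 160.
PstI cuts after base 5 of each site (before the last base), so after positions 36, 67, 93, 129, 164.
Linear molecule, 5 cuts → 6 fragments:
  1–36 → 36 bp
  37–67 → 31 bp
  68–93 → 26 bp
  94–129 → 36 bp
  130–164 → 35 bp
  165–189 → 25 bp
Sorted largest to smallest: 36, 36, 35, 31, 26, 25 bp.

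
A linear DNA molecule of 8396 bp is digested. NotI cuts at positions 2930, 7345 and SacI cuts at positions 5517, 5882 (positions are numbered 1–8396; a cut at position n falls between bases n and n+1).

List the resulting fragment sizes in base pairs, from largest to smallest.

Combined cut positions (sorted): 2930, 5517, 5882, 7345.
Linear molecule, 4 cuts → 5 fragments:
  2930 − 0 = 2930 bp
  5517 − 2930 = 2587 bp
  5882 − 5517 = 365 bp
  7345 − 5882 = 1463 bp
  8396 − 7345 = 1051 bp
Sorted largest to smallest: 2930, 2587, 1463, 1051, 365 bp.

2930, 2587, 1463, 1051, 365 bp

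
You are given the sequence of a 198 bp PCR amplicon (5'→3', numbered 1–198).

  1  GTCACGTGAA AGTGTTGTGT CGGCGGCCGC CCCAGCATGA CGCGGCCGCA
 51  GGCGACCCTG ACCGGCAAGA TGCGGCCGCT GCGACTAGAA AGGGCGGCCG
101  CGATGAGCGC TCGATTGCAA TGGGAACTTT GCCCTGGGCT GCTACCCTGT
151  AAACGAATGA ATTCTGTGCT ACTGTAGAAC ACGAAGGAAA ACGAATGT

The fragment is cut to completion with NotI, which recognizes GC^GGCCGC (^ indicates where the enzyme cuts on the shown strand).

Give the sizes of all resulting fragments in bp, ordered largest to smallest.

103, 30, 24, 22, 19 bp

NotI sites (GCGGCCGC) start at positions 23, 42, 72, 94.
NotI cuts after base 2 of each site, so after positions 24, 43, 73, 95.
Linear molecule, 4 cuts → 5 fragments:
  1–24 → 24 bp
  25–43 → 19 bp
  44–73 → 30 bp
  74–95 → 22 bp
  96–198 → 103 bp
Sorted largest to smallest: 103, 30, 24, 22, 19 bp.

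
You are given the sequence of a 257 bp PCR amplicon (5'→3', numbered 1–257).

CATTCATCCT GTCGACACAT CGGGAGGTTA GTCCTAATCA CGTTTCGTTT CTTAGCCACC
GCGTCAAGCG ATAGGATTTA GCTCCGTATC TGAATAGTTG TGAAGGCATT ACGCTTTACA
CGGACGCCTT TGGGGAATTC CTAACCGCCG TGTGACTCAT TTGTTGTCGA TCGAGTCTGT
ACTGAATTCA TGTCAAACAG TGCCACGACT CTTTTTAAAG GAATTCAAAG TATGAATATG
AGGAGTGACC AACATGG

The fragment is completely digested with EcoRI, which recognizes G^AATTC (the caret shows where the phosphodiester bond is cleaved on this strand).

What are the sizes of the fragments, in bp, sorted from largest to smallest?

135, 49, 37, 36 bp

EcoRI sites (GAATTC) start at positions 135, 184, 221.
EcoRI cuts after the first base of each site, so after positions 135, 184, 221.
Linear molecule, 3 cuts → 4 fragments:
  1–135 → 135 bp
  136–184 → 49 bp
  185–221 → 37 bp
  222–257 → 36 bp
Sorted largest to smallest: 135, 49, 37, 36 bp.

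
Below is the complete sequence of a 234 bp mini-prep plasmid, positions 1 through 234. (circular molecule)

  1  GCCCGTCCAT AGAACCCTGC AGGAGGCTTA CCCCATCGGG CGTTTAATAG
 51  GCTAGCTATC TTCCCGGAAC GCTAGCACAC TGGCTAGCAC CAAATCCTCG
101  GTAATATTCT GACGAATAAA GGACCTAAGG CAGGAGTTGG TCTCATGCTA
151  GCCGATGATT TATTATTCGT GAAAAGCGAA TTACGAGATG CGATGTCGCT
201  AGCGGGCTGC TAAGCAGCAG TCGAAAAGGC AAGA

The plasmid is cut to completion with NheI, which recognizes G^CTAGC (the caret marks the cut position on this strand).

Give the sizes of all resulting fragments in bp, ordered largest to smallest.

87, 64, 51, 20, 12 bp

NheI sites (GCTAGC) start at positions 51, 71, 83, 147, 198.
NheI cuts after the first base of each site, so after positions 51, 71, 83, 147, 198.
Circular molecule, 5 cuts → 5 fragments:
  52–71 → 20 bp
  72–83 → 12 bp
  84–147 → 64 bp
  148–198 → 51 bp
  199–234 then 1–51 → 36 + 51 = 87 bp
Sorted largest to smallest: 87, 64, 51, 20, 12 bp.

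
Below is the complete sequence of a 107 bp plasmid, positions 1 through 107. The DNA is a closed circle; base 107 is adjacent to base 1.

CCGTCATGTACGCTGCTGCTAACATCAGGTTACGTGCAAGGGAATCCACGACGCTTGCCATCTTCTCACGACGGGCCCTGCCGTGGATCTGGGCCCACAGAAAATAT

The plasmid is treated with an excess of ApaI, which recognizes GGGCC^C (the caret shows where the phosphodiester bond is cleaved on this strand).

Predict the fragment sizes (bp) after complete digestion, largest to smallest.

89, 18 bp

ApaI sites (GGGCCC) start at positions 73, 91.
ApaI cuts after base 5 of each site (before the last base), so after positions 77, 95.
Circular molecule, 2 cuts → 2 fragments:
  78–95 → 18 bp
  96–107 then 1–77 → 12 + 77 = 89 bp
Sorted largest to smallest: 89, 18 bp.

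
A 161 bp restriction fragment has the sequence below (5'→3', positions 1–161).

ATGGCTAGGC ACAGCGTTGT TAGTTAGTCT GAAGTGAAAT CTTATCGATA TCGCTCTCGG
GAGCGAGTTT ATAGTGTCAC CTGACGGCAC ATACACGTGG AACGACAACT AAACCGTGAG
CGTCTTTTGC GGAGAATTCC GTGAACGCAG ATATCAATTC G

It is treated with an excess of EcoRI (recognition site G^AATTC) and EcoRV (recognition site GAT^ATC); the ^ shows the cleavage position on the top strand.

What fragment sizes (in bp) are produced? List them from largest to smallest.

The EcoRI site (GAATTC) starts at position 134.
EcoRI cuts after the first base of each site, so after position 134.
EcoRV sites (GATATC) start at positions 47, 150.
EcoRV cuts after base 3 of each site, so after positions 49, 152.
Combined cut positions: 49, 134, 152.
Linear molecule, 3 cuts → 4 fragments:
  1–49 → 49 bp
  50–134 → 85 bp
  135–152 → 18 bp
  153–161 → 9 bp
Sorted largest to smallest: 85, 49, 18, 9 bp.

85, 49, 18, 9 bp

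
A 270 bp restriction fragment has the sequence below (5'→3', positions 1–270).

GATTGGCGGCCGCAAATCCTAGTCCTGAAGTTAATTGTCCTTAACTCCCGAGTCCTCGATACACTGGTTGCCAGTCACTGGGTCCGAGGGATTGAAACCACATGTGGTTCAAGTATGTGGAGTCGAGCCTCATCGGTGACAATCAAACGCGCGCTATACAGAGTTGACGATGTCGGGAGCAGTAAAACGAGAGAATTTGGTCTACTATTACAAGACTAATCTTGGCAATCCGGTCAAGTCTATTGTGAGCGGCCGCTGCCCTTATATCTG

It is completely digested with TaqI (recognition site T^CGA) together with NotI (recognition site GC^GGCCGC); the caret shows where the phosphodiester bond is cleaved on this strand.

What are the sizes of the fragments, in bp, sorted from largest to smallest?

TaqI sites (TCGA) start at positions 56, 123.
TaqI cuts after the first base of each site, so after positions 56, 123.
NotI sites (GCGGCCGC) start at positions 6, 249.
NotI cuts after base 2 of each site, so after positions 7, 250.
Combined cut positions: 7, 56, 123, 250.
Linear molecule, 4 cuts → 5 fragments:
  1–7 → 7 bp
  8–56 → 49 bp
  57–123 → 67 bp
  124–250 → 127 bp
  251–270 → 20 bp
Sorted largest to smallest: 127, 67, 49, 20, 7 bp.

127, 67, 49, 20, 7 bp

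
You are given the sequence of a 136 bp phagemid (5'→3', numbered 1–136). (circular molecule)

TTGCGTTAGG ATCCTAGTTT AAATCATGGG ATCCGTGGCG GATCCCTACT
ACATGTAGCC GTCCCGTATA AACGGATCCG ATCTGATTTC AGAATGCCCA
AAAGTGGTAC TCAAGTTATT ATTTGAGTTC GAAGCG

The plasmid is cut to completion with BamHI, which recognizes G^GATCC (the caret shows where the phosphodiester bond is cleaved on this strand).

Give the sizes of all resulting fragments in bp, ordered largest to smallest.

71, 34, 20, 11 bp

BamHI sites (GGATCC) start at positions 9, 29, 40, 74.
BamHI cuts after the first base of each site, so after positions 9, 29, 40, 74.
Circular molecule, 4 cuts → 4 fragments:
  10–29 → 20 bp
  30–40 → 11 bp
  41–74 → 34 bp
  75–136 then 1–9 → 62 + 9 = 71 bp
Sorted largest to smallest: 71, 34, 20, 11 bp.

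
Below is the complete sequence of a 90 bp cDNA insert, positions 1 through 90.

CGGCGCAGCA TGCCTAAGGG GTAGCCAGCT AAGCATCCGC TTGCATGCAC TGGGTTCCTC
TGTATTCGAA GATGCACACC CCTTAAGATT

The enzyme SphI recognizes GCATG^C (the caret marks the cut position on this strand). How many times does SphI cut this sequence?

2

GCATGC occurs starting at positions 8, 43.
SphI cuts at 2 sites.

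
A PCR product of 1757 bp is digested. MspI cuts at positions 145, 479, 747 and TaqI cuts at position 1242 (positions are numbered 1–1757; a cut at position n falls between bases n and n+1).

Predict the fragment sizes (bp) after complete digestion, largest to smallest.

515, 495, 334, 268, 145 bp

Combined cut positions (sorted): 145, 479, 747, 1242.
Linear molecule, 4 cuts → 5 fragments:
  145 − 0 = 145 bp
  479 − 145 = 334 bp
  747 − 479 = 268 bp
  1242 − 747 = 495 bp
  1757 − 1242 = 515 bp
Sorted largest to smallest: 515, 495, 334, 268, 145 bp.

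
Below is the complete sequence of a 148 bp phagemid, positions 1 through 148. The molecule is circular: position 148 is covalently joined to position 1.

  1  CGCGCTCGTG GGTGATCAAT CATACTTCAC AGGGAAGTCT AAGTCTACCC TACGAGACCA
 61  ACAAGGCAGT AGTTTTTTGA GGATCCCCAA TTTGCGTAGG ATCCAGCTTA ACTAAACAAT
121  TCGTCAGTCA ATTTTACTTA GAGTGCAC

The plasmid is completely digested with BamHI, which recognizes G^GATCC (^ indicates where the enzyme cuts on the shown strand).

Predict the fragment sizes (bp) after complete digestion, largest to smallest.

130, 18 bp

BamHI sites (GGATCC) start at positions 81, 99.
BamHI cuts after the first base of each site, so after positions 81, 99.
Circular molecule, 2 cuts → 2 fragments:
  82–99 → 18 bp
  100–148 then 1–81 → 49 + 81 = 130 bp
Sorted largest to smallest: 130, 18 bp.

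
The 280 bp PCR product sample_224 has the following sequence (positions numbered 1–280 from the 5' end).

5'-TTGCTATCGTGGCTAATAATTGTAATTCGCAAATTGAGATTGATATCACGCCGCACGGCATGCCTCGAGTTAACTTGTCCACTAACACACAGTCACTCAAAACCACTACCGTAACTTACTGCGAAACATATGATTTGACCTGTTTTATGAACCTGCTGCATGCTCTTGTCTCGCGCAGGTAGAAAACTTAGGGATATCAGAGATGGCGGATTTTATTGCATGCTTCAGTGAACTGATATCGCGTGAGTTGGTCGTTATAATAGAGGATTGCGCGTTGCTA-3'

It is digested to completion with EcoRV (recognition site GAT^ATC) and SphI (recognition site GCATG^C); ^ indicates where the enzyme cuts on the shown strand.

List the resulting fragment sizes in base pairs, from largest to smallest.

EcoRV sites (GATATC) start at positions 42, 193, 235.
EcoRV cuts after base 3 of each site, so after positions 44, 195, 237.
SphI sites (GCATGC) start at positions 58, 158, 218.
SphI cuts after base 5 of each site (before the last base), so after positions 62, 162, 222.
Combined cut positions: 44, 62, 162, 195, 222, 237.
Linear molecule, 6 cuts → 7 fragments:
  1–44 → 44 bp
  45–62 → 18 bp
  63–162 → 100 bp
  163–195 → 33 bp
  196–222 → 27 bp
  223–237 → 15 bp
  238–280 → 43 bp
Sorted largest to smallest: 100, 44, 43, 33, 27, 18, 15 bp.

100, 44, 43, 33, 27, 18, 15 bp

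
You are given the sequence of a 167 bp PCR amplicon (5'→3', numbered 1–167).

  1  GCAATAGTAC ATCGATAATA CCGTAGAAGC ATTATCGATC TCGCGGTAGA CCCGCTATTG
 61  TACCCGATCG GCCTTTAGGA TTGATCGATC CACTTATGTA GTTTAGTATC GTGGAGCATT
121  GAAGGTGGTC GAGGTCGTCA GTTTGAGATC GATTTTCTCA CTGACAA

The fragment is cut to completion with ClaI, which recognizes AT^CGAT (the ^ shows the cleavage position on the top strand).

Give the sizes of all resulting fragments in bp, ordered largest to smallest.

64, 50, 23, 18, 12 bp

ClaI sites (ATCGAT) start at positions 11, 34, 84, 148.
ClaI cuts after base 2 of each site, so after positions 12, 35, 85, 149.
Linear molecule, 4 cuts → 5 fragments:
  1–12 → 12 bp
  13–35 → 23 bp
  36–85 → 50 bp
  86–149 → 64 bp
  150–167 → 18 bp
Sorted largest to smallest: 64, 50, 23, 18, 12 bp.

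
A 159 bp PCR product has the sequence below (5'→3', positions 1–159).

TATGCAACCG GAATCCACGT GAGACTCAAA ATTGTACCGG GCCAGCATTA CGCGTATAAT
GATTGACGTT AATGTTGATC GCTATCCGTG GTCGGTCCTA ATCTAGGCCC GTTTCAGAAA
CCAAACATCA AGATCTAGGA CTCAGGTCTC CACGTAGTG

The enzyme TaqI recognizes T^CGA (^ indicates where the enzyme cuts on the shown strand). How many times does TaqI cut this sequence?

No occurrence of TCGA is present in the sequence.
TaqI does not cut: 0 sites.

0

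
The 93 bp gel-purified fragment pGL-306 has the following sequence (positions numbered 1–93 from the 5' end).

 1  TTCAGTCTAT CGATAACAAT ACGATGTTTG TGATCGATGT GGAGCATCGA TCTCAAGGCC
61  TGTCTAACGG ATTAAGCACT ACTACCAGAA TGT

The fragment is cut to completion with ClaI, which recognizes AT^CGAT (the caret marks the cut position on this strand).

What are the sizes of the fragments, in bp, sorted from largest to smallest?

ClaI sites (ATCGAT) start at positions 9, 33, 46.
ClaI cuts after base 2 of each site, so after positions 10, 34, 47.
Linear molecule, 3 cuts → 4 fragments:
  1–10 → 10 bp
  11–34 → 24 bp
  35–47 → 13 bp
  48–93 → 46 bp
Sorted largest to smallest: 46, 24, 13, 10 bp.

46, 24, 13, 10 bp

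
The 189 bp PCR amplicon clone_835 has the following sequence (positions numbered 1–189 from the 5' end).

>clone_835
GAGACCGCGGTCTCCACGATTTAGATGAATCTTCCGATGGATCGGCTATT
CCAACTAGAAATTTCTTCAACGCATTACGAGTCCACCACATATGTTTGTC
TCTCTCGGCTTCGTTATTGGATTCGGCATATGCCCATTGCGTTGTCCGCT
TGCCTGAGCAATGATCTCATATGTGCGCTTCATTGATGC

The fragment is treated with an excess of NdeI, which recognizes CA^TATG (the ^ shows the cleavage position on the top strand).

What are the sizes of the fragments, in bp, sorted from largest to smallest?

NdeI sites (CATATG) start at positions 89, 127, 168.
NdeI cuts after base 2 of each site, so after positions 90, 128, 169.
Linear molecule, 3 cuts → 4 fragments:
  1–90 → 90 bp
  91–128 → 38 bp
  129–169 → 41 bp
  170–189 → 20 bp
Sorted largest to smallest: 90, 41, 38, 20 bp.

90, 41, 38, 20 bp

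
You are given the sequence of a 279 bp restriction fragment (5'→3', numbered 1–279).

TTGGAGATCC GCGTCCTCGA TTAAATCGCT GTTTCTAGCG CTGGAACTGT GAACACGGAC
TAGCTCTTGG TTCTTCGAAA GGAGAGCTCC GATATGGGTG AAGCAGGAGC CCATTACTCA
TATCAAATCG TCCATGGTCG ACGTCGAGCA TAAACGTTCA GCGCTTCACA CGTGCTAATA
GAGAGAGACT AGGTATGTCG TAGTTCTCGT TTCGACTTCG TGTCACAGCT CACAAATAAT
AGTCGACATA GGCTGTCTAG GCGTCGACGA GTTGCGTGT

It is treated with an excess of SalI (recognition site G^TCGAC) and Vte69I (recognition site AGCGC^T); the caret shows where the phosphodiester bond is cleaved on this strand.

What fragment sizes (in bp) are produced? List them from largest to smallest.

SalI sites (GTCGAC) start at positions 137, 242, 263.
SalI cuts after the first base of each site, so after positions 137, 242, 263.
Vte69I sites (AGCGCT) start at positions 37, 160.
Vte69I cuts after base 5 of each site (before the last base), so after positions 41, 164.
Combined cut positions: 41, 137, 164, 242, 263.
Linear molecule, 5 cuts → 6 fragments:
  1–41 → 41 bp
  42–137 → 96 bp
  138–164 → 27 bp
  165–242 → 78 bp
  243–263 → 21 bp
  264–279 → 16 bp
Sorted largest to smallest: 96, 78, 41, 27, 21, 16 bp.

96, 78, 41, 27, 21, 16 bp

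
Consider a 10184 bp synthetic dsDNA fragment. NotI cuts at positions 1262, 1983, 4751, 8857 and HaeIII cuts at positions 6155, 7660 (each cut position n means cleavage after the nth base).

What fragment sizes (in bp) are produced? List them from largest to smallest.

Combined cut positions (sorted): 1262, 1983, 4751, 6155, 7660, 8857.
Linear molecule, 6 cuts → 7 fragments:
  1262 − 0 = 1262 bp
  1983 − 1262 = 721 bp
  4751 − 1983 = 2768 bp
  6155 − 4751 = 1404 bp
  7660 − 6155 = 1505 bp
  8857 − 7660 = 1197 bp
  10184 − 8857 = 1327 bp
Sorted largest to smallest: 2768, 1505, 1404, 1327, 1262, 1197, 721 bp.

2768, 1505, 1404, 1327, 1262, 1197, 721 bp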